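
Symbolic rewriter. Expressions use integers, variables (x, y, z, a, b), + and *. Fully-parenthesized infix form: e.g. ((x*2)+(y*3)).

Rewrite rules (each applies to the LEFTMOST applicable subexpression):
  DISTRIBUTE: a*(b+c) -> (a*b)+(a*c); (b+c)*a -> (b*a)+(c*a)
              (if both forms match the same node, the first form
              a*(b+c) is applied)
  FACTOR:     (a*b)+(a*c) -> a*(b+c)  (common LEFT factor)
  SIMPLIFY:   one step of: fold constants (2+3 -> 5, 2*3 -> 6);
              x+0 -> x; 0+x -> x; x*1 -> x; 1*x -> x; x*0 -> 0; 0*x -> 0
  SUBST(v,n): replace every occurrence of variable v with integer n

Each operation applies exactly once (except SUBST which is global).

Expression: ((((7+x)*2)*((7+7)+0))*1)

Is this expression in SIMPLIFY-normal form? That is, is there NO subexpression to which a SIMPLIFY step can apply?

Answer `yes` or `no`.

Expression: ((((7+x)*2)*((7+7)+0))*1)
Scanning for simplifiable subexpressions (pre-order)...
  at root: ((((7+x)*2)*((7+7)+0))*1) (SIMPLIFIABLE)
  at L: (((7+x)*2)*((7+7)+0)) (not simplifiable)
  at LL: ((7+x)*2) (not simplifiable)
  at LLL: (7+x) (not simplifiable)
  at LR: ((7+7)+0) (SIMPLIFIABLE)
  at LRL: (7+7) (SIMPLIFIABLE)
Found simplifiable subexpr at path root: ((((7+x)*2)*((7+7)+0))*1)
One SIMPLIFY step would give: (((7+x)*2)*((7+7)+0))
-> NOT in normal form.

Answer: no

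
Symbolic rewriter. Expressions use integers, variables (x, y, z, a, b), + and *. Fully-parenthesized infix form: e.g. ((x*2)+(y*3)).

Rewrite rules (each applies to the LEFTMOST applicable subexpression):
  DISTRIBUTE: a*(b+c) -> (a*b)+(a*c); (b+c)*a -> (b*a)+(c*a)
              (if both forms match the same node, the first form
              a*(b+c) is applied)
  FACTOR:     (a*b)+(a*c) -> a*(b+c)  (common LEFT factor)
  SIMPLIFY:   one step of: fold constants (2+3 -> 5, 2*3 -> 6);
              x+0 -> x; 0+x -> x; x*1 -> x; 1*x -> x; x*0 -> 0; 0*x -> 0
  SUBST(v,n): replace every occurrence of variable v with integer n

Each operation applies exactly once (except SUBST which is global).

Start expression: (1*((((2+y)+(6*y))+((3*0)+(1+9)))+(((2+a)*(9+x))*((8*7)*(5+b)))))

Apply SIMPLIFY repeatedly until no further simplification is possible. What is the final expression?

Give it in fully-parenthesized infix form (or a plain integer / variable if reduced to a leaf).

Start: (1*((((2+y)+(6*y))+((3*0)+(1+9)))+(((2+a)*(9+x))*((8*7)*(5+b)))))
Step 1: at root: (1*((((2+y)+(6*y))+((3*0)+(1+9)))+(((2+a)*(9+x))*((8*7)*(5+b))))) -> ((((2+y)+(6*y))+((3*0)+(1+9)))+(((2+a)*(9+x))*((8*7)*(5+b)))); overall: (1*((((2+y)+(6*y))+((3*0)+(1+9)))+(((2+a)*(9+x))*((8*7)*(5+b))))) -> ((((2+y)+(6*y))+((3*0)+(1+9)))+(((2+a)*(9+x))*((8*7)*(5+b))))
Step 2: at LRL: (3*0) -> 0; overall: ((((2+y)+(6*y))+((3*0)+(1+9)))+(((2+a)*(9+x))*((8*7)*(5+b)))) -> ((((2+y)+(6*y))+(0+(1+9)))+(((2+a)*(9+x))*((8*7)*(5+b))))
Step 3: at LR: (0+(1+9)) -> (1+9); overall: ((((2+y)+(6*y))+(0+(1+9)))+(((2+a)*(9+x))*((8*7)*(5+b)))) -> ((((2+y)+(6*y))+(1+9))+(((2+a)*(9+x))*((8*7)*(5+b))))
Step 4: at LR: (1+9) -> 10; overall: ((((2+y)+(6*y))+(1+9))+(((2+a)*(9+x))*((8*7)*(5+b)))) -> ((((2+y)+(6*y))+10)+(((2+a)*(9+x))*((8*7)*(5+b))))
Step 5: at RRL: (8*7) -> 56; overall: ((((2+y)+(6*y))+10)+(((2+a)*(9+x))*((8*7)*(5+b)))) -> ((((2+y)+(6*y))+10)+(((2+a)*(9+x))*(56*(5+b))))
Fixed point: ((((2+y)+(6*y))+10)+(((2+a)*(9+x))*(56*(5+b))))

Answer: ((((2+y)+(6*y))+10)+(((2+a)*(9+x))*(56*(5+b))))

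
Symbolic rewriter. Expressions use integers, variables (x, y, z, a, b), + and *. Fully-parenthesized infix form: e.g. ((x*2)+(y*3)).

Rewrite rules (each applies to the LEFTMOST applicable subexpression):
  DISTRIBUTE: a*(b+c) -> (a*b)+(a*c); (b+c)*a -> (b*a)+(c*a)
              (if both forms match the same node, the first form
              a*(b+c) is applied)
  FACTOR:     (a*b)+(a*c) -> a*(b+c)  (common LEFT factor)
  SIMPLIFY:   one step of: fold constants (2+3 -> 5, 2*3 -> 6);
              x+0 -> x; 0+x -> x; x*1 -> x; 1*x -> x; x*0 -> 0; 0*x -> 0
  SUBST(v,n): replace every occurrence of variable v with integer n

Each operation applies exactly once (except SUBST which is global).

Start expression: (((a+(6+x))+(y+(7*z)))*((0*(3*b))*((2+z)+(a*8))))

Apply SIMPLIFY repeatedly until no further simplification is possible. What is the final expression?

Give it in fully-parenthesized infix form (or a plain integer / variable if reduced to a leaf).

Answer: 0

Derivation:
Start: (((a+(6+x))+(y+(7*z)))*((0*(3*b))*((2+z)+(a*8))))
Step 1: at RL: (0*(3*b)) -> 0; overall: (((a+(6+x))+(y+(7*z)))*((0*(3*b))*((2+z)+(a*8)))) -> (((a+(6+x))+(y+(7*z)))*(0*((2+z)+(a*8))))
Step 2: at R: (0*((2+z)+(a*8))) -> 0; overall: (((a+(6+x))+(y+(7*z)))*(0*((2+z)+(a*8)))) -> (((a+(6+x))+(y+(7*z)))*0)
Step 3: at root: (((a+(6+x))+(y+(7*z)))*0) -> 0; overall: (((a+(6+x))+(y+(7*z)))*0) -> 0
Fixed point: 0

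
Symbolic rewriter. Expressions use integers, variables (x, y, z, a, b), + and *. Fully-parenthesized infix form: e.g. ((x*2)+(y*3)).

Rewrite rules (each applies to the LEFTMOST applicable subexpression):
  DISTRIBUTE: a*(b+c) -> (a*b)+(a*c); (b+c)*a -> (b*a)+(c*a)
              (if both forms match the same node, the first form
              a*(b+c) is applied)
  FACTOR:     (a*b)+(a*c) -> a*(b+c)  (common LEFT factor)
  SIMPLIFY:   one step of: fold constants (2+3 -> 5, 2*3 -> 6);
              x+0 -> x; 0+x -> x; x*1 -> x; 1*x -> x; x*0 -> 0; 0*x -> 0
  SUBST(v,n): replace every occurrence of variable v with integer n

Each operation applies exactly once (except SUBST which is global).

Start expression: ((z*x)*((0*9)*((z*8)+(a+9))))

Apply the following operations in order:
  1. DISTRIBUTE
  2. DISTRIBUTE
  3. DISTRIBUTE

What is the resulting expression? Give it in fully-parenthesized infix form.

Answer: (((z*x)*((0*9)*(z*8)))+((z*x)*(((0*9)*a)+((0*9)*9))))

Derivation:
Start: ((z*x)*((0*9)*((z*8)+(a+9))))
Apply DISTRIBUTE at R (target: ((0*9)*((z*8)+(a+9)))): ((z*x)*((0*9)*((z*8)+(a+9)))) -> ((z*x)*(((0*9)*(z*8))+((0*9)*(a+9))))
Apply DISTRIBUTE at root (target: ((z*x)*(((0*9)*(z*8))+((0*9)*(a+9))))): ((z*x)*(((0*9)*(z*8))+((0*9)*(a+9)))) -> (((z*x)*((0*9)*(z*8)))+((z*x)*((0*9)*(a+9))))
Apply DISTRIBUTE at RR (target: ((0*9)*(a+9))): (((z*x)*((0*9)*(z*8)))+((z*x)*((0*9)*(a+9)))) -> (((z*x)*((0*9)*(z*8)))+((z*x)*(((0*9)*a)+((0*9)*9))))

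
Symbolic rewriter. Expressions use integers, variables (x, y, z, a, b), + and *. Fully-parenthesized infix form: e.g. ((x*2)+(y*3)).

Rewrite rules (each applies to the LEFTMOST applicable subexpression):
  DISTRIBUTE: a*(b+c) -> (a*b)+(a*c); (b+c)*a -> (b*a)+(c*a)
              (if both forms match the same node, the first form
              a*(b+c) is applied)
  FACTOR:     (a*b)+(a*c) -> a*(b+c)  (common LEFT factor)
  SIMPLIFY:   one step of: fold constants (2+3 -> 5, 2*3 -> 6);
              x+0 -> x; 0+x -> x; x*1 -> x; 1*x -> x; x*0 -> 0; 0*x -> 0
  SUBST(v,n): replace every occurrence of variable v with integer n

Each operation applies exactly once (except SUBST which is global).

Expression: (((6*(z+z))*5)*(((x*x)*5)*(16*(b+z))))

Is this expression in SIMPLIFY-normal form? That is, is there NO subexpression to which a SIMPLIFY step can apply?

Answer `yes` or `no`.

Answer: yes

Derivation:
Expression: (((6*(z+z))*5)*(((x*x)*5)*(16*(b+z))))
Scanning for simplifiable subexpressions (pre-order)...
  at root: (((6*(z+z))*5)*(((x*x)*5)*(16*(b+z)))) (not simplifiable)
  at L: ((6*(z+z))*5) (not simplifiable)
  at LL: (6*(z+z)) (not simplifiable)
  at LLR: (z+z) (not simplifiable)
  at R: (((x*x)*5)*(16*(b+z))) (not simplifiable)
  at RL: ((x*x)*5) (not simplifiable)
  at RLL: (x*x) (not simplifiable)
  at RR: (16*(b+z)) (not simplifiable)
  at RRR: (b+z) (not simplifiable)
Result: no simplifiable subexpression found -> normal form.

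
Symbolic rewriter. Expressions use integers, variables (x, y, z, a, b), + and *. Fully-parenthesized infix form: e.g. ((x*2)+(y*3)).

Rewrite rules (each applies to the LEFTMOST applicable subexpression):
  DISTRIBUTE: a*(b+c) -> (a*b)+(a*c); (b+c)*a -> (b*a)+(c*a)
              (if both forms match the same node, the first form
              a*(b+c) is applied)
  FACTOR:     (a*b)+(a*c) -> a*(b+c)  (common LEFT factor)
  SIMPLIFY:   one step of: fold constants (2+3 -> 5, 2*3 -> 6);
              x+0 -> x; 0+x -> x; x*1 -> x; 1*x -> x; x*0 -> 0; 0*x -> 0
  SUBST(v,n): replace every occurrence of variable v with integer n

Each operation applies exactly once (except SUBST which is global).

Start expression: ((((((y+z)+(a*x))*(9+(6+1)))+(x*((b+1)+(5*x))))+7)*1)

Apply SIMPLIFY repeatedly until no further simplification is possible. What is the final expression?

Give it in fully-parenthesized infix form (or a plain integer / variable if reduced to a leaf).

Start: ((((((y+z)+(a*x))*(9+(6+1)))+(x*((b+1)+(5*x))))+7)*1)
Step 1: at root: ((((((y+z)+(a*x))*(9+(6+1)))+(x*((b+1)+(5*x))))+7)*1) -> (((((y+z)+(a*x))*(9+(6+1)))+(x*((b+1)+(5*x))))+7); overall: ((((((y+z)+(a*x))*(9+(6+1)))+(x*((b+1)+(5*x))))+7)*1) -> (((((y+z)+(a*x))*(9+(6+1)))+(x*((b+1)+(5*x))))+7)
Step 2: at LLRR: (6+1) -> 7; overall: (((((y+z)+(a*x))*(9+(6+1)))+(x*((b+1)+(5*x))))+7) -> (((((y+z)+(a*x))*(9+7))+(x*((b+1)+(5*x))))+7)
Step 3: at LLR: (9+7) -> 16; overall: (((((y+z)+(a*x))*(9+7))+(x*((b+1)+(5*x))))+7) -> (((((y+z)+(a*x))*16)+(x*((b+1)+(5*x))))+7)
Fixed point: (((((y+z)+(a*x))*16)+(x*((b+1)+(5*x))))+7)

Answer: (((((y+z)+(a*x))*16)+(x*((b+1)+(5*x))))+7)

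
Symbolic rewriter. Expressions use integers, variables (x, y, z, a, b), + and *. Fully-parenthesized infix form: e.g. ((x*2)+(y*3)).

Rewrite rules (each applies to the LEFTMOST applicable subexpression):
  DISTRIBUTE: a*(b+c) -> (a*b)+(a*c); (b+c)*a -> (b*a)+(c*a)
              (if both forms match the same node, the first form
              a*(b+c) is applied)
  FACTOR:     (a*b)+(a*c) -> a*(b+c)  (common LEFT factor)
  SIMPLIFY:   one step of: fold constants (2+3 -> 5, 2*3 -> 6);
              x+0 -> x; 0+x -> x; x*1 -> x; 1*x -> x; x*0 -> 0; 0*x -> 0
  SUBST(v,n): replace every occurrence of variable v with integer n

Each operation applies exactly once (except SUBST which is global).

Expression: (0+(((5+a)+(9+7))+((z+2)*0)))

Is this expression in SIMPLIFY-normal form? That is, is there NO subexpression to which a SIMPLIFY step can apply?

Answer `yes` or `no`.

Answer: no

Derivation:
Expression: (0+(((5+a)+(9+7))+((z+2)*0)))
Scanning for simplifiable subexpressions (pre-order)...
  at root: (0+(((5+a)+(9+7))+((z+2)*0))) (SIMPLIFIABLE)
  at R: (((5+a)+(9+7))+((z+2)*0)) (not simplifiable)
  at RL: ((5+a)+(9+7)) (not simplifiable)
  at RLL: (5+a) (not simplifiable)
  at RLR: (9+7) (SIMPLIFIABLE)
  at RR: ((z+2)*0) (SIMPLIFIABLE)
  at RRL: (z+2) (not simplifiable)
Found simplifiable subexpr at path root: (0+(((5+a)+(9+7))+((z+2)*0)))
One SIMPLIFY step would give: (((5+a)+(9+7))+((z+2)*0))
-> NOT in normal form.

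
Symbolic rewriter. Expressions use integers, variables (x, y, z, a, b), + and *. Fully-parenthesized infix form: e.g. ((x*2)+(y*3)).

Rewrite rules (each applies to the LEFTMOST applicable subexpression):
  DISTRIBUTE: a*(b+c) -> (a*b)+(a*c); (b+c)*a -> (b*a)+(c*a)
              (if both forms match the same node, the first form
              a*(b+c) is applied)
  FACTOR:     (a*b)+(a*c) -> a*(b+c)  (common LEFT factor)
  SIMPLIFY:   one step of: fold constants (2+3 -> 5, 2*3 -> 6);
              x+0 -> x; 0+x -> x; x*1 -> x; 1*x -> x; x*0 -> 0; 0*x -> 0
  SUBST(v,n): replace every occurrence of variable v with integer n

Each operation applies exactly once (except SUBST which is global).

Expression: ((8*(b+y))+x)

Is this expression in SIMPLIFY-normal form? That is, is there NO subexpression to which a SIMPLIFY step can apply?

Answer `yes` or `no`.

Expression: ((8*(b+y))+x)
Scanning for simplifiable subexpressions (pre-order)...
  at root: ((8*(b+y))+x) (not simplifiable)
  at L: (8*(b+y)) (not simplifiable)
  at LR: (b+y) (not simplifiable)
Result: no simplifiable subexpression found -> normal form.

Answer: yes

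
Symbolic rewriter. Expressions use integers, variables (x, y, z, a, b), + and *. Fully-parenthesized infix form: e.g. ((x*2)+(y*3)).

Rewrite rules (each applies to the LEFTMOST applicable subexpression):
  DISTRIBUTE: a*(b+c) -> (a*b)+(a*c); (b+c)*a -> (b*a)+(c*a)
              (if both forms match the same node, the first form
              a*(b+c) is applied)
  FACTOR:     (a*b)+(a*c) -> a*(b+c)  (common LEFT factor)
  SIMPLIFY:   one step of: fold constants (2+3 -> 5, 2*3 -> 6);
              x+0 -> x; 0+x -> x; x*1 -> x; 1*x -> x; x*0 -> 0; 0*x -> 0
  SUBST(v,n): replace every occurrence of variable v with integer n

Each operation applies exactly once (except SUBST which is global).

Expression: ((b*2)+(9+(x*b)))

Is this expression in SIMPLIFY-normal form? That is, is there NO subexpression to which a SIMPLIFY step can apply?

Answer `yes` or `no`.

Answer: yes

Derivation:
Expression: ((b*2)+(9+(x*b)))
Scanning for simplifiable subexpressions (pre-order)...
  at root: ((b*2)+(9+(x*b))) (not simplifiable)
  at L: (b*2) (not simplifiable)
  at R: (9+(x*b)) (not simplifiable)
  at RR: (x*b) (not simplifiable)
Result: no simplifiable subexpression found -> normal form.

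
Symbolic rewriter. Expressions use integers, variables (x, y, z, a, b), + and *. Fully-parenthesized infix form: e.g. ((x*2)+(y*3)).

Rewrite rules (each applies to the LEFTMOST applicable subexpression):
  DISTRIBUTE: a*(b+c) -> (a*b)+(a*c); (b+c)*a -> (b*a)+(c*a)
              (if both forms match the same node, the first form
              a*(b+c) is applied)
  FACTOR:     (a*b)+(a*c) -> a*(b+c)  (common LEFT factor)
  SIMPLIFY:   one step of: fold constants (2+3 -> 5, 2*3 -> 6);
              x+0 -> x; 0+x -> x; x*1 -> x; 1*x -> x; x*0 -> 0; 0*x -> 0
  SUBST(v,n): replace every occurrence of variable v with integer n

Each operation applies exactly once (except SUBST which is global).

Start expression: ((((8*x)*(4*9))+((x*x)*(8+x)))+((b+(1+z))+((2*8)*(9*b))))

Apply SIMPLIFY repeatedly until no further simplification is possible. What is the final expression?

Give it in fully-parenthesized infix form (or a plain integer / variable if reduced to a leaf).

Start: ((((8*x)*(4*9))+((x*x)*(8+x)))+((b+(1+z))+((2*8)*(9*b))))
Step 1: at LLR: (4*9) -> 36; overall: ((((8*x)*(4*9))+((x*x)*(8+x)))+((b+(1+z))+((2*8)*(9*b)))) -> ((((8*x)*36)+((x*x)*(8+x)))+((b+(1+z))+((2*8)*(9*b))))
Step 2: at RRL: (2*8) -> 16; overall: ((((8*x)*36)+((x*x)*(8+x)))+((b+(1+z))+((2*8)*(9*b)))) -> ((((8*x)*36)+((x*x)*(8+x)))+((b+(1+z))+(16*(9*b))))
Fixed point: ((((8*x)*36)+((x*x)*(8+x)))+((b+(1+z))+(16*(9*b))))

Answer: ((((8*x)*36)+((x*x)*(8+x)))+((b+(1+z))+(16*(9*b))))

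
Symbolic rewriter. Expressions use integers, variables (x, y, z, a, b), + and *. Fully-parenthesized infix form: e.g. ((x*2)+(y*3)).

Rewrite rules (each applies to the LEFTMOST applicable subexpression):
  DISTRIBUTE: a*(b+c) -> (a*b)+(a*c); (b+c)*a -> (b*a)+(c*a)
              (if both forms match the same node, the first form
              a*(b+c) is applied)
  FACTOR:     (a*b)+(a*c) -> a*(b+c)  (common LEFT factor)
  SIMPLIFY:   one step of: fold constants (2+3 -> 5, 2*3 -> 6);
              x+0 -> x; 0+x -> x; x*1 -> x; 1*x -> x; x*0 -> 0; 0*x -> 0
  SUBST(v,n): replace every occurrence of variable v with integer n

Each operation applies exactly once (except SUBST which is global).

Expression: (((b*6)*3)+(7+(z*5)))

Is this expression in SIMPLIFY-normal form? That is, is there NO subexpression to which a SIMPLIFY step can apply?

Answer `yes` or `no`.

Answer: yes

Derivation:
Expression: (((b*6)*3)+(7+(z*5)))
Scanning for simplifiable subexpressions (pre-order)...
  at root: (((b*6)*3)+(7+(z*5))) (not simplifiable)
  at L: ((b*6)*3) (not simplifiable)
  at LL: (b*6) (not simplifiable)
  at R: (7+(z*5)) (not simplifiable)
  at RR: (z*5) (not simplifiable)
Result: no simplifiable subexpression found -> normal form.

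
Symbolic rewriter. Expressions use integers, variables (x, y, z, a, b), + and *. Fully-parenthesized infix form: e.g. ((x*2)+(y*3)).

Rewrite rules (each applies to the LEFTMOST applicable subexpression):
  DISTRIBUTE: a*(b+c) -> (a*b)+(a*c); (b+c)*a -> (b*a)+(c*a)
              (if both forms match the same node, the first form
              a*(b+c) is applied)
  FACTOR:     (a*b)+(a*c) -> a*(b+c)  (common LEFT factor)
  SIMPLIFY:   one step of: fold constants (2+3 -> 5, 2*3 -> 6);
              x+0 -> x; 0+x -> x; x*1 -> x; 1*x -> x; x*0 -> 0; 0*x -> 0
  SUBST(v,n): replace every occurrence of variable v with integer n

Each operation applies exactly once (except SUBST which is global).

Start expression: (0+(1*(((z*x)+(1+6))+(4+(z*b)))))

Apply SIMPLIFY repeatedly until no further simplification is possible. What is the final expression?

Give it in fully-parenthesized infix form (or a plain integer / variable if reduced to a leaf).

Start: (0+(1*(((z*x)+(1+6))+(4+(z*b)))))
Step 1: at root: (0+(1*(((z*x)+(1+6))+(4+(z*b))))) -> (1*(((z*x)+(1+6))+(4+(z*b)))); overall: (0+(1*(((z*x)+(1+6))+(4+(z*b))))) -> (1*(((z*x)+(1+6))+(4+(z*b))))
Step 2: at root: (1*(((z*x)+(1+6))+(4+(z*b)))) -> (((z*x)+(1+6))+(4+(z*b))); overall: (1*(((z*x)+(1+6))+(4+(z*b)))) -> (((z*x)+(1+6))+(4+(z*b)))
Step 3: at LR: (1+6) -> 7; overall: (((z*x)+(1+6))+(4+(z*b))) -> (((z*x)+7)+(4+(z*b)))
Fixed point: (((z*x)+7)+(4+(z*b)))

Answer: (((z*x)+7)+(4+(z*b)))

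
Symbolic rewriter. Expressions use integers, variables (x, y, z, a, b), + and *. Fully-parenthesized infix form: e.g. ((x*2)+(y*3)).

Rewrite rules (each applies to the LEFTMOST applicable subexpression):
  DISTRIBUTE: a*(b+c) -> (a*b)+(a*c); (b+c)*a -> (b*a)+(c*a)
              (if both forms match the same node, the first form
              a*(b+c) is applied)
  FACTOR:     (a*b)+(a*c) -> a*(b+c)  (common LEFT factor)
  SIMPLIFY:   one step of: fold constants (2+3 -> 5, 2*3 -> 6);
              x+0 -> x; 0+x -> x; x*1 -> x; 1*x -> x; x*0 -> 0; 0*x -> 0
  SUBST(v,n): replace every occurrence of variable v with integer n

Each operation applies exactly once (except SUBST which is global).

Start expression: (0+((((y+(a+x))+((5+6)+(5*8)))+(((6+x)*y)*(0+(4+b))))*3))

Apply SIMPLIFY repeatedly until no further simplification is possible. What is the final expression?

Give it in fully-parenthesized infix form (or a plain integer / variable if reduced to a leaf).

Answer: ((((y+(a+x))+51)+(((6+x)*y)*(4+b)))*3)

Derivation:
Start: (0+((((y+(a+x))+((5+6)+(5*8)))+(((6+x)*y)*(0+(4+b))))*3))
Step 1: at root: (0+((((y+(a+x))+((5+6)+(5*8)))+(((6+x)*y)*(0+(4+b))))*3)) -> ((((y+(a+x))+((5+6)+(5*8)))+(((6+x)*y)*(0+(4+b))))*3); overall: (0+((((y+(a+x))+((5+6)+(5*8)))+(((6+x)*y)*(0+(4+b))))*3)) -> ((((y+(a+x))+((5+6)+(5*8)))+(((6+x)*y)*(0+(4+b))))*3)
Step 2: at LLRL: (5+6) -> 11; overall: ((((y+(a+x))+((5+6)+(5*8)))+(((6+x)*y)*(0+(4+b))))*3) -> ((((y+(a+x))+(11+(5*8)))+(((6+x)*y)*(0+(4+b))))*3)
Step 3: at LLRR: (5*8) -> 40; overall: ((((y+(a+x))+(11+(5*8)))+(((6+x)*y)*(0+(4+b))))*3) -> ((((y+(a+x))+(11+40))+(((6+x)*y)*(0+(4+b))))*3)
Step 4: at LLR: (11+40) -> 51; overall: ((((y+(a+x))+(11+40))+(((6+x)*y)*(0+(4+b))))*3) -> ((((y+(a+x))+51)+(((6+x)*y)*(0+(4+b))))*3)
Step 5: at LRR: (0+(4+b)) -> (4+b); overall: ((((y+(a+x))+51)+(((6+x)*y)*(0+(4+b))))*3) -> ((((y+(a+x))+51)+(((6+x)*y)*(4+b)))*3)
Fixed point: ((((y+(a+x))+51)+(((6+x)*y)*(4+b)))*3)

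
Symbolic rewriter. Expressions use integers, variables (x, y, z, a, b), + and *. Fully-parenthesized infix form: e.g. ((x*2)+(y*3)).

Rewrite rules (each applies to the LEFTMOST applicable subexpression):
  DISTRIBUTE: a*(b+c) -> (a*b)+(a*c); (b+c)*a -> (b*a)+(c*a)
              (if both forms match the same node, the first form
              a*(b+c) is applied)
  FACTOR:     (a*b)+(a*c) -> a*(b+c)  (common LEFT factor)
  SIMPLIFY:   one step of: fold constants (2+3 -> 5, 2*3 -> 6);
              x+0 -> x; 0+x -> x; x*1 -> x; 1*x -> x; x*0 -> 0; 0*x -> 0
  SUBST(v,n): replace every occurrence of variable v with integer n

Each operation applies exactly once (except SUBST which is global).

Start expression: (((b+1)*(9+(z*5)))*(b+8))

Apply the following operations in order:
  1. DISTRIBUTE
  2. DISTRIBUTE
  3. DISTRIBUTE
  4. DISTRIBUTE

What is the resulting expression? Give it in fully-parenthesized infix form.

Start: (((b+1)*(9+(z*5)))*(b+8))
Apply DISTRIBUTE at root (target: (((b+1)*(9+(z*5)))*(b+8))): (((b+1)*(9+(z*5)))*(b+8)) -> ((((b+1)*(9+(z*5)))*b)+(((b+1)*(9+(z*5)))*8))
Apply DISTRIBUTE at LL (target: ((b+1)*(9+(z*5)))): ((((b+1)*(9+(z*5)))*b)+(((b+1)*(9+(z*5)))*8)) -> (((((b+1)*9)+((b+1)*(z*5)))*b)+(((b+1)*(9+(z*5)))*8))
Apply DISTRIBUTE at L (target: ((((b+1)*9)+((b+1)*(z*5)))*b)): (((((b+1)*9)+((b+1)*(z*5)))*b)+(((b+1)*(9+(z*5)))*8)) -> (((((b+1)*9)*b)+(((b+1)*(z*5))*b))+(((b+1)*(9+(z*5)))*8))
Apply DISTRIBUTE at LLL (target: ((b+1)*9)): (((((b+1)*9)*b)+(((b+1)*(z*5))*b))+(((b+1)*(9+(z*5)))*8)) -> (((((b*9)+(1*9))*b)+(((b+1)*(z*5))*b))+(((b+1)*(9+(z*5)))*8))

Answer: (((((b*9)+(1*9))*b)+(((b+1)*(z*5))*b))+(((b+1)*(9+(z*5)))*8))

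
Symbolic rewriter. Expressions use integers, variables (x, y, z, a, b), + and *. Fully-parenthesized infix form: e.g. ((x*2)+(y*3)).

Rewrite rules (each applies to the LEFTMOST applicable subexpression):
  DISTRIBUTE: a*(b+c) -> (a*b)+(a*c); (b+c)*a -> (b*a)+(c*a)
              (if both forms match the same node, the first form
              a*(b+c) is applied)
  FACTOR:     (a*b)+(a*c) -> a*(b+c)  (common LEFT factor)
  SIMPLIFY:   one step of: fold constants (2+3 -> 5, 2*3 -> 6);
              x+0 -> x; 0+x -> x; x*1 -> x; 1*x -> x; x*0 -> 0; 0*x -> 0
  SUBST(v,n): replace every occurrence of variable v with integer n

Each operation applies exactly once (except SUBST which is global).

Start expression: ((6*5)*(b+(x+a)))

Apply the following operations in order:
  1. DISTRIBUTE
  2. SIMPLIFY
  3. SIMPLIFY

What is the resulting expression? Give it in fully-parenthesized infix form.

Answer: ((30*b)+(30*(x+a)))

Derivation:
Start: ((6*5)*(b+(x+a)))
Apply DISTRIBUTE at root (target: ((6*5)*(b+(x+a)))): ((6*5)*(b+(x+a))) -> (((6*5)*b)+((6*5)*(x+a)))
Apply SIMPLIFY at LL (target: (6*5)): (((6*5)*b)+((6*5)*(x+a))) -> ((30*b)+((6*5)*(x+a)))
Apply SIMPLIFY at RL (target: (6*5)): ((30*b)+((6*5)*(x+a))) -> ((30*b)+(30*(x+a)))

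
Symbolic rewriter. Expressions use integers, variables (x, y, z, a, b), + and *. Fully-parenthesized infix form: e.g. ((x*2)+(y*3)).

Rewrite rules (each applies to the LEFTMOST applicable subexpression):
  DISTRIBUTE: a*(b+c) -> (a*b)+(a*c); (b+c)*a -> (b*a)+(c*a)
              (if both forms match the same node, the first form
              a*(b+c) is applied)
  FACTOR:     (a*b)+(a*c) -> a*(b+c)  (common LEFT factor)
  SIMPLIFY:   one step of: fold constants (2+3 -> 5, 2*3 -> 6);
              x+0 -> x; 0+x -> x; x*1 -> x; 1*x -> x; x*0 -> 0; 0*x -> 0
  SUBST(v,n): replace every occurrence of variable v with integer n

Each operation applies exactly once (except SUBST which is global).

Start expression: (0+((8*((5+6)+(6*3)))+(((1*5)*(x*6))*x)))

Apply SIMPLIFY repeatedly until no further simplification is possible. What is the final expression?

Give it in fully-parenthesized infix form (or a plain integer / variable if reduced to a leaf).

Answer: (232+((5*(x*6))*x))

Derivation:
Start: (0+((8*((5+6)+(6*3)))+(((1*5)*(x*6))*x)))
Step 1: at root: (0+((8*((5+6)+(6*3)))+(((1*5)*(x*6))*x))) -> ((8*((5+6)+(6*3)))+(((1*5)*(x*6))*x)); overall: (0+((8*((5+6)+(6*3)))+(((1*5)*(x*6))*x))) -> ((8*((5+6)+(6*3)))+(((1*5)*(x*6))*x))
Step 2: at LRL: (5+6) -> 11; overall: ((8*((5+6)+(6*3)))+(((1*5)*(x*6))*x)) -> ((8*(11+(6*3)))+(((1*5)*(x*6))*x))
Step 3: at LRR: (6*3) -> 18; overall: ((8*(11+(6*3)))+(((1*5)*(x*6))*x)) -> ((8*(11+18))+(((1*5)*(x*6))*x))
Step 4: at LR: (11+18) -> 29; overall: ((8*(11+18))+(((1*5)*(x*6))*x)) -> ((8*29)+(((1*5)*(x*6))*x))
Step 5: at L: (8*29) -> 232; overall: ((8*29)+(((1*5)*(x*6))*x)) -> (232+(((1*5)*(x*6))*x))
Step 6: at RLL: (1*5) -> 5; overall: (232+(((1*5)*(x*6))*x)) -> (232+((5*(x*6))*x))
Fixed point: (232+((5*(x*6))*x))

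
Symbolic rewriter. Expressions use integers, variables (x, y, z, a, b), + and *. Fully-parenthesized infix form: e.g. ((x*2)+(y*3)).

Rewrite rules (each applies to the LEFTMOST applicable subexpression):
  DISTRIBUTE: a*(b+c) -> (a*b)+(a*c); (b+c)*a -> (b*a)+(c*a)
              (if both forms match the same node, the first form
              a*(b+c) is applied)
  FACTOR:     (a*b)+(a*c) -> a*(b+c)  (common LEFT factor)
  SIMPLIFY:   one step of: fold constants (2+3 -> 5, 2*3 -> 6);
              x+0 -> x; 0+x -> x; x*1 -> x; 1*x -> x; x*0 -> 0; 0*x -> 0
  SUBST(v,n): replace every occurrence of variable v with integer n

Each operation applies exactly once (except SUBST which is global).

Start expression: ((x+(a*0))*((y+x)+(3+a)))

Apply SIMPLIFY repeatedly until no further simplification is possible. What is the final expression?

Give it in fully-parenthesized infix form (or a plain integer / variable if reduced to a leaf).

Answer: (x*((y+x)+(3+a)))

Derivation:
Start: ((x+(a*0))*((y+x)+(3+a)))
Step 1: at LR: (a*0) -> 0; overall: ((x+(a*0))*((y+x)+(3+a))) -> ((x+0)*((y+x)+(3+a)))
Step 2: at L: (x+0) -> x; overall: ((x+0)*((y+x)+(3+a))) -> (x*((y+x)+(3+a)))
Fixed point: (x*((y+x)+(3+a)))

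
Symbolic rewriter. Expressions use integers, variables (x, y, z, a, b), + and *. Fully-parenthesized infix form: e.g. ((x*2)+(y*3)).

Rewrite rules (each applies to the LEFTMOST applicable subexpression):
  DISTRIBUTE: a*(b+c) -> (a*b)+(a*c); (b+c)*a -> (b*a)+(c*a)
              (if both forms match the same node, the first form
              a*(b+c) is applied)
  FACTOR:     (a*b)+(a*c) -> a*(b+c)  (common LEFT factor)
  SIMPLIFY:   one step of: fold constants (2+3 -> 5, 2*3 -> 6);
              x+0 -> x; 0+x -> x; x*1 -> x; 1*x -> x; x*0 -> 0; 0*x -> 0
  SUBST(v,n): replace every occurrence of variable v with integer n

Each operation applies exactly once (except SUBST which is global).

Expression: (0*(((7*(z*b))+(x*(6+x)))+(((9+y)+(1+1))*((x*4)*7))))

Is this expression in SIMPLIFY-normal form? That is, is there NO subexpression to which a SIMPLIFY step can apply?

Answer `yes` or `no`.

Answer: no

Derivation:
Expression: (0*(((7*(z*b))+(x*(6+x)))+(((9+y)+(1+1))*((x*4)*7))))
Scanning for simplifiable subexpressions (pre-order)...
  at root: (0*(((7*(z*b))+(x*(6+x)))+(((9+y)+(1+1))*((x*4)*7)))) (SIMPLIFIABLE)
  at R: (((7*(z*b))+(x*(6+x)))+(((9+y)+(1+1))*((x*4)*7))) (not simplifiable)
  at RL: ((7*(z*b))+(x*(6+x))) (not simplifiable)
  at RLL: (7*(z*b)) (not simplifiable)
  at RLLR: (z*b) (not simplifiable)
  at RLR: (x*(6+x)) (not simplifiable)
  at RLRR: (6+x) (not simplifiable)
  at RR: (((9+y)+(1+1))*((x*4)*7)) (not simplifiable)
  at RRL: ((9+y)+(1+1)) (not simplifiable)
  at RRLL: (9+y) (not simplifiable)
  at RRLR: (1+1) (SIMPLIFIABLE)
  at RRR: ((x*4)*7) (not simplifiable)
  at RRRL: (x*4) (not simplifiable)
Found simplifiable subexpr at path root: (0*(((7*(z*b))+(x*(6+x)))+(((9+y)+(1+1))*((x*4)*7))))
One SIMPLIFY step would give: 0
-> NOT in normal form.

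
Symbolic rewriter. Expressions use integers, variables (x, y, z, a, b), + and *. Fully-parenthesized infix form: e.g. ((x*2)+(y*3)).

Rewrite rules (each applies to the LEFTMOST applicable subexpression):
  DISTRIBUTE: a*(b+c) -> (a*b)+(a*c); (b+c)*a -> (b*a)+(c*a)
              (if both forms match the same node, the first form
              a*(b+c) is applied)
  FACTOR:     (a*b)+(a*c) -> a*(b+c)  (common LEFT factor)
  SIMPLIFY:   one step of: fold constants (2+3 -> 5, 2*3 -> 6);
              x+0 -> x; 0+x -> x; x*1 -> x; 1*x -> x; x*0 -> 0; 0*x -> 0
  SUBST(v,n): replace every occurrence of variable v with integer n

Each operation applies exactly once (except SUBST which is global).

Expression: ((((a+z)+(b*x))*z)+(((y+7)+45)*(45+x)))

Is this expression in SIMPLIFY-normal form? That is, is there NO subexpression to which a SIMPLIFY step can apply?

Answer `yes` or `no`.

Answer: yes

Derivation:
Expression: ((((a+z)+(b*x))*z)+(((y+7)+45)*(45+x)))
Scanning for simplifiable subexpressions (pre-order)...
  at root: ((((a+z)+(b*x))*z)+(((y+7)+45)*(45+x))) (not simplifiable)
  at L: (((a+z)+(b*x))*z) (not simplifiable)
  at LL: ((a+z)+(b*x)) (not simplifiable)
  at LLL: (a+z) (not simplifiable)
  at LLR: (b*x) (not simplifiable)
  at R: (((y+7)+45)*(45+x)) (not simplifiable)
  at RL: ((y+7)+45) (not simplifiable)
  at RLL: (y+7) (not simplifiable)
  at RR: (45+x) (not simplifiable)
Result: no simplifiable subexpression found -> normal form.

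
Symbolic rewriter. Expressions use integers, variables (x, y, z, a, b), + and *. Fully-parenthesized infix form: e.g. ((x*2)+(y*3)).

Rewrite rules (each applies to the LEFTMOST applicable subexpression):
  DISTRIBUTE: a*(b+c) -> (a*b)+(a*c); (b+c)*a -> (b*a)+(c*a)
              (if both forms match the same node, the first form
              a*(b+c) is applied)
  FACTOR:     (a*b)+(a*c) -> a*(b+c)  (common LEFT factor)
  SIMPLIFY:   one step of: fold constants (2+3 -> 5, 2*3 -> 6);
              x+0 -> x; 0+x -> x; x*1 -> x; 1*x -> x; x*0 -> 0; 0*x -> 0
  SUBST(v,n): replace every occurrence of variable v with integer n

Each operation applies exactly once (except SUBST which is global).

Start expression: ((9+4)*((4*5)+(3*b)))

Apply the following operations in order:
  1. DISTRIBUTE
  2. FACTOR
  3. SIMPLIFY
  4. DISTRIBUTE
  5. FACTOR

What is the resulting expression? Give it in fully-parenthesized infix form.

Start: ((9+4)*((4*5)+(3*b)))
Apply DISTRIBUTE at root (target: ((9+4)*((4*5)+(3*b)))): ((9+4)*((4*5)+(3*b))) -> (((9+4)*(4*5))+((9+4)*(3*b)))
Apply FACTOR at root (target: (((9+4)*(4*5))+((9+4)*(3*b)))): (((9+4)*(4*5))+((9+4)*(3*b))) -> ((9+4)*((4*5)+(3*b)))
Apply SIMPLIFY at L (target: (9+4)): ((9+4)*((4*5)+(3*b))) -> (13*((4*5)+(3*b)))
Apply DISTRIBUTE at root (target: (13*((4*5)+(3*b)))): (13*((4*5)+(3*b))) -> ((13*(4*5))+(13*(3*b)))
Apply FACTOR at root (target: ((13*(4*5))+(13*(3*b)))): ((13*(4*5))+(13*(3*b))) -> (13*((4*5)+(3*b)))

Answer: (13*((4*5)+(3*b)))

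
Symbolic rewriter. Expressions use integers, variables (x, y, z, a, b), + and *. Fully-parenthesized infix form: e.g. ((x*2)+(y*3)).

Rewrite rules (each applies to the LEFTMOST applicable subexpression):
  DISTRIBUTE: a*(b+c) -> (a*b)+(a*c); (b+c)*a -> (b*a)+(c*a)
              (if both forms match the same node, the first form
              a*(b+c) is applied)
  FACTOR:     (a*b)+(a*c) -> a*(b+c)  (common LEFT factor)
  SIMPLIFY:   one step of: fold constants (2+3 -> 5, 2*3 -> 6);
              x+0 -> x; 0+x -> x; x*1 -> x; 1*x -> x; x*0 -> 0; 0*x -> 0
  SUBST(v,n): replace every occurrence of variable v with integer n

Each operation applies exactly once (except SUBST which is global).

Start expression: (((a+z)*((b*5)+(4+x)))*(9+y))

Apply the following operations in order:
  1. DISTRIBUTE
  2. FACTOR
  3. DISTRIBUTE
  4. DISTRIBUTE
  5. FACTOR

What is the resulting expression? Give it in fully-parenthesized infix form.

Start: (((a+z)*((b*5)+(4+x)))*(9+y))
Apply DISTRIBUTE at root (target: (((a+z)*((b*5)+(4+x)))*(9+y))): (((a+z)*((b*5)+(4+x)))*(9+y)) -> ((((a+z)*((b*5)+(4+x)))*9)+(((a+z)*((b*5)+(4+x)))*y))
Apply FACTOR at root (target: ((((a+z)*((b*5)+(4+x)))*9)+(((a+z)*((b*5)+(4+x)))*y))): ((((a+z)*((b*5)+(4+x)))*9)+(((a+z)*((b*5)+(4+x)))*y)) -> (((a+z)*((b*5)+(4+x)))*(9+y))
Apply DISTRIBUTE at root (target: (((a+z)*((b*5)+(4+x)))*(9+y))): (((a+z)*((b*5)+(4+x)))*(9+y)) -> ((((a+z)*((b*5)+(4+x)))*9)+(((a+z)*((b*5)+(4+x)))*y))
Apply DISTRIBUTE at LL (target: ((a+z)*((b*5)+(4+x)))): ((((a+z)*((b*5)+(4+x)))*9)+(((a+z)*((b*5)+(4+x)))*y)) -> (((((a+z)*(b*5))+((a+z)*(4+x)))*9)+(((a+z)*((b*5)+(4+x)))*y))
Apply FACTOR at LL (target: (((a+z)*(b*5))+((a+z)*(4+x)))): (((((a+z)*(b*5))+((a+z)*(4+x)))*9)+(((a+z)*((b*5)+(4+x)))*y)) -> ((((a+z)*((b*5)+(4+x)))*9)+(((a+z)*((b*5)+(4+x)))*y))

Answer: ((((a+z)*((b*5)+(4+x)))*9)+(((a+z)*((b*5)+(4+x)))*y))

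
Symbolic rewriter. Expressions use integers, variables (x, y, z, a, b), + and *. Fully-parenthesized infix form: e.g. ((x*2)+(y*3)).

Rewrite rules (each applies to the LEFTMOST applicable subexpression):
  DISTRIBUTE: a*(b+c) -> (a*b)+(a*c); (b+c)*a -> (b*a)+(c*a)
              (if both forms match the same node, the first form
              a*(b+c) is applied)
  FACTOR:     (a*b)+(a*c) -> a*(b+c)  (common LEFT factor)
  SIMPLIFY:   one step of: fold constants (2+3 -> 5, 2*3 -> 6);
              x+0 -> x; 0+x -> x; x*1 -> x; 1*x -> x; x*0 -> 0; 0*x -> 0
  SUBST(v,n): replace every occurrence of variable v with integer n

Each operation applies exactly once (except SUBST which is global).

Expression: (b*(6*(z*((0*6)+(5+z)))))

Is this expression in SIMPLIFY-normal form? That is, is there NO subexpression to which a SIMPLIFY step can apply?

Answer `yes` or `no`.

Expression: (b*(6*(z*((0*6)+(5+z)))))
Scanning for simplifiable subexpressions (pre-order)...
  at root: (b*(6*(z*((0*6)+(5+z))))) (not simplifiable)
  at R: (6*(z*((0*6)+(5+z)))) (not simplifiable)
  at RR: (z*((0*6)+(5+z))) (not simplifiable)
  at RRR: ((0*6)+(5+z)) (not simplifiable)
  at RRRL: (0*6) (SIMPLIFIABLE)
  at RRRR: (5+z) (not simplifiable)
Found simplifiable subexpr at path RRRL: (0*6)
One SIMPLIFY step would give: (b*(6*(z*(0+(5+z)))))
-> NOT in normal form.

Answer: no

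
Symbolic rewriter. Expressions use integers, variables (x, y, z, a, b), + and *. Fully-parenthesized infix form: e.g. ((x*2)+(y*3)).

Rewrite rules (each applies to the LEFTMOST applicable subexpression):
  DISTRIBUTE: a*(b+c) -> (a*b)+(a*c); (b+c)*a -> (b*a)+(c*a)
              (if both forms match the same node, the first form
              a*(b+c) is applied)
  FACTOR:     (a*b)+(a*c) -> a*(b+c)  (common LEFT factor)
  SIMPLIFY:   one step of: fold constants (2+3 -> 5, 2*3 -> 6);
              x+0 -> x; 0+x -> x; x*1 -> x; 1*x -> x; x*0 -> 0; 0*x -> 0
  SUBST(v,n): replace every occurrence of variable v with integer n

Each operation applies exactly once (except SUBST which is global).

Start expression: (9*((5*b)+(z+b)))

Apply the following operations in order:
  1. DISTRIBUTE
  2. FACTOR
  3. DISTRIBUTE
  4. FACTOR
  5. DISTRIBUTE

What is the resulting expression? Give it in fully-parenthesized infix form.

Answer: ((9*(5*b))+(9*(z+b)))

Derivation:
Start: (9*((5*b)+(z+b)))
Apply DISTRIBUTE at root (target: (9*((5*b)+(z+b)))): (9*((5*b)+(z+b))) -> ((9*(5*b))+(9*(z+b)))
Apply FACTOR at root (target: ((9*(5*b))+(9*(z+b)))): ((9*(5*b))+(9*(z+b))) -> (9*((5*b)+(z+b)))
Apply DISTRIBUTE at root (target: (9*((5*b)+(z+b)))): (9*((5*b)+(z+b))) -> ((9*(5*b))+(9*(z+b)))
Apply FACTOR at root (target: ((9*(5*b))+(9*(z+b)))): ((9*(5*b))+(9*(z+b))) -> (9*((5*b)+(z+b)))
Apply DISTRIBUTE at root (target: (9*((5*b)+(z+b)))): (9*((5*b)+(z+b))) -> ((9*(5*b))+(9*(z+b)))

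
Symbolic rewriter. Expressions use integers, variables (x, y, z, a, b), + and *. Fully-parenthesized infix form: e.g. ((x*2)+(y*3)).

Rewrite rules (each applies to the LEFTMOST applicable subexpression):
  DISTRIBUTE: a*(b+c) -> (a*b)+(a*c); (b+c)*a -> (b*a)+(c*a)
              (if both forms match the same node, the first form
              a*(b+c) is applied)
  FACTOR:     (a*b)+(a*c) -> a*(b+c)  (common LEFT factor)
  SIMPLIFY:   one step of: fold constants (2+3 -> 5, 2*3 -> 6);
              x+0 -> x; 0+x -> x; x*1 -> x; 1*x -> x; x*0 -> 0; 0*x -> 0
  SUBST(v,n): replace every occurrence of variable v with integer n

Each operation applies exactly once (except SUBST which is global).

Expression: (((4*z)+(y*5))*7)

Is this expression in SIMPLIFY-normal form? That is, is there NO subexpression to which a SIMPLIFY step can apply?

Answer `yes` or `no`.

Answer: yes

Derivation:
Expression: (((4*z)+(y*5))*7)
Scanning for simplifiable subexpressions (pre-order)...
  at root: (((4*z)+(y*5))*7) (not simplifiable)
  at L: ((4*z)+(y*5)) (not simplifiable)
  at LL: (4*z) (not simplifiable)
  at LR: (y*5) (not simplifiable)
Result: no simplifiable subexpression found -> normal form.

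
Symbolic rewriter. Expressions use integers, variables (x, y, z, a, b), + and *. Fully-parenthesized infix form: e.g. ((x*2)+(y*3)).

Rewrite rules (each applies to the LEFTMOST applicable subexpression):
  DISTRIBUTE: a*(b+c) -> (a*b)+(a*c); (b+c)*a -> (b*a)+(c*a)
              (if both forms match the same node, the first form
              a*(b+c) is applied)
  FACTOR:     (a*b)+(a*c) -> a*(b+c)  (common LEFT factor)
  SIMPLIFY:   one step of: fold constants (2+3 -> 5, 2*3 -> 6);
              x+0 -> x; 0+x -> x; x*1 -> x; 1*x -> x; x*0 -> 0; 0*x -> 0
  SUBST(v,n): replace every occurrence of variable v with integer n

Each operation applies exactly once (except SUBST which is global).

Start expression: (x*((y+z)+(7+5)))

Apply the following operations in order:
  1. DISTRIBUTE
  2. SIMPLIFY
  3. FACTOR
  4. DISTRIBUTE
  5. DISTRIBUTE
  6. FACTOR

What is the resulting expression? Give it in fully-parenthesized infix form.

Start: (x*((y+z)+(7+5)))
Apply DISTRIBUTE at root (target: (x*((y+z)+(7+5)))): (x*((y+z)+(7+5))) -> ((x*(y+z))+(x*(7+5)))
Apply SIMPLIFY at RR (target: (7+5)): ((x*(y+z))+(x*(7+5))) -> ((x*(y+z))+(x*12))
Apply FACTOR at root (target: ((x*(y+z))+(x*12))): ((x*(y+z))+(x*12)) -> (x*((y+z)+12))
Apply DISTRIBUTE at root (target: (x*((y+z)+12))): (x*((y+z)+12)) -> ((x*(y+z))+(x*12))
Apply DISTRIBUTE at L (target: (x*(y+z))): ((x*(y+z))+(x*12)) -> (((x*y)+(x*z))+(x*12))
Apply FACTOR at L (target: ((x*y)+(x*z))): (((x*y)+(x*z))+(x*12)) -> ((x*(y+z))+(x*12))

Answer: ((x*(y+z))+(x*12))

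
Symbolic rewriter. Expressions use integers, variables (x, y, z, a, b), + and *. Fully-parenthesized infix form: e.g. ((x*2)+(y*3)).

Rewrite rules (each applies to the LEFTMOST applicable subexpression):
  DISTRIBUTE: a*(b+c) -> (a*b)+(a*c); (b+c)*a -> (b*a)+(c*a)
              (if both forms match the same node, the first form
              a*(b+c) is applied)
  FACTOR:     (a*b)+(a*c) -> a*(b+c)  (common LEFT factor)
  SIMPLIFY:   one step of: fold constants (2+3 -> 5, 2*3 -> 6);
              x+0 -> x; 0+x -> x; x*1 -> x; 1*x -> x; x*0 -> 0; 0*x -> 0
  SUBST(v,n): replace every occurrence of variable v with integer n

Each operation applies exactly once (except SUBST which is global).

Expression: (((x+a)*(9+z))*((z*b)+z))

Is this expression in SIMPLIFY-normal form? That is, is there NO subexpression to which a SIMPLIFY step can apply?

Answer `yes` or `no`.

Expression: (((x+a)*(9+z))*((z*b)+z))
Scanning for simplifiable subexpressions (pre-order)...
  at root: (((x+a)*(9+z))*((z*b)+z)) (not simplifiable)
  at L: ((x+a)*(9+z)) (not simplifiable)
  at LL: (x+a) (not simplifiable)
  at LR: (9+z) (not simplifiable)
  at R: ((z*b)+z) (not simplifiable)
  at RL: (z*b) (not simplifiable)
Result: no simplifiable subexpression found -> normal form.

Answer: yes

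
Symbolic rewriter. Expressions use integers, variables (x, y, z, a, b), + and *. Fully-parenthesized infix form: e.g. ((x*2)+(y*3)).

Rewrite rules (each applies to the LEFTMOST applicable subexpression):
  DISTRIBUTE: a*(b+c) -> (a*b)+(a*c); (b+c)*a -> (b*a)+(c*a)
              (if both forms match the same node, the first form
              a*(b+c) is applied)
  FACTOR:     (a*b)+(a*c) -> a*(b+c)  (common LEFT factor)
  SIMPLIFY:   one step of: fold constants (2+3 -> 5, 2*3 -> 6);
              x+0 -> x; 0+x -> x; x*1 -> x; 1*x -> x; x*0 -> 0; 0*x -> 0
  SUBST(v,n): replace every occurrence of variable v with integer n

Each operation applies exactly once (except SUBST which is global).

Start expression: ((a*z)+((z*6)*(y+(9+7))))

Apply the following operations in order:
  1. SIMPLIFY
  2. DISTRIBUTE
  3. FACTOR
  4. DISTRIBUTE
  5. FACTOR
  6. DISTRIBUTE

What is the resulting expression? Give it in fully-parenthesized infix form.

Start: ((a*z)+((z*6)*(y+(9+7))))
Apply SIMPLIFY at RRR (target: (9+7)): ((a*z)+((z*6)*(y+(9+7)))) -> ((a*z)+((z*6)*(y+16)))
Apply DISTRIBUTE at R (target: ((z*6)*(y+16))): ((a*z)+((z*6)*(y+16))) -> ((a*z)+(((z*6)*y)+((z*6)*16)))
Apply FACTOR at R (target: (((z*6)*y)+((z*6)*16))): ((a*z)+(((z*6)*y)+((z*6)*16))) -> ((a*z)+((z*6)*(y+16)))
Apply DISTRIBUTE at R (target: ((z*6)*(y+16))): ((a*z)+((z*6)*(y+16))) -> ((a*z)+(((z*6)*y)+((z*6)*16)))
Apply FACTOR at R (target: (((z*6)*y)+((z*6)*16))): ((a*z)+(((z*6)*y)+((z*6)*16))) -> ((a*z)+((z*6)*(y+16)))
Apply DISTRIBUTE at R (target: ((z*6)*(y+16))): ((a*z)+((z*6)*(y+16))) -> ((a*z)+(((z*6)*y)+((z*6)*16)))

Answer: ((a*z)+(((z*6)*y)+((z*6)*16)))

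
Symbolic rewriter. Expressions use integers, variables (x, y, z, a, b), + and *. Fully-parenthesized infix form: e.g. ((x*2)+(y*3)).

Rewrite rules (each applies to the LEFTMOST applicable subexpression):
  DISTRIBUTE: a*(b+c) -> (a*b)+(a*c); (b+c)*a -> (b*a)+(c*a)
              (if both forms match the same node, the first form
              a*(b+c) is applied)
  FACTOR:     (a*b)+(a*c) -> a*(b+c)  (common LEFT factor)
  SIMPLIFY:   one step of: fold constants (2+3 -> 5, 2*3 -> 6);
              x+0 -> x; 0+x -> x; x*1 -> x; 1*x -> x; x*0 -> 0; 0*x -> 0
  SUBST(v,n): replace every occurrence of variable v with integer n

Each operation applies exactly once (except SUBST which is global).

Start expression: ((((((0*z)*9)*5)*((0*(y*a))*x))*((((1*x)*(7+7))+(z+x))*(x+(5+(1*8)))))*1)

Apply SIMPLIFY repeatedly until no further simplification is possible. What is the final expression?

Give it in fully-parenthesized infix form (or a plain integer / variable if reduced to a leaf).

Answer: 0

Derivation:
Start: ((((((0*z)*9)*5)*((0*(y*a))*x))*((((1*x)*(7+7))+(z+x))*(x+(5+(1*8)))))*1)
Step 1: at root: ((((((0*z)*9)*5)*((0*(y*a))*x))*((((1*x)*(7+7))+(z+x))*(x+(5+(1*8)))))*1) -> (((((0*z)*9)*5)*((0*(y*a))*x))*((((1*x)*(7+7))+(z+x))*(x+(5+(1*8))))); overall: ((((((0*z)*9)*5)*((0*(y*a))*x))*((((1*x)*(7+7))+(z+x))*(x+(5+(1*8)))))*1) -> (((((0*z)*9)*5)*((0*(y*a))*x))*((((1*x)*(7+7))+(z+x))*(x+(5+(1*8)))))
Step 2: at LLLL: (0*z) -> 0; overall: (((((0*z)*9)*5)*((0*(y*a))*x))*((((1*x)*(7+7))+(z+x))*(x+(5+(1*8))))) -> ((((0*9)*5)*((0*(y*a))*x))*((((1*x)*(7+7))+(z+x))*(x+(5+(1*8)))))
Step 3: at LLL: (0*9) -> 0; overall: ((((0*9)*5)*((0*(y*a))*x))*((((1*x)*(7+7))+(z+x))*(x+(5+(1*8))))) -> (((0*5)*((0*(y*a))*x))*((((1*x)*(7+7))+(z+x))*(x+(5+(1*8)))))
Step 4: at LL: (0*5) -> 0; overall: (((0*5)*((0*(y*a))*x))*((((1*x)*(7+7))+(z+x))*(x+(5+(1*8))))) -> ((0*((0*(y*a))*x))*((((1*x)*(7+7))+(z+x))*(x+(5+(1*8)))))
Step 5: at L: (0*((0*(y*a))*x)) -> 0; overall: ((0*((0*(y*a))*x))*((((1*x)*(7+7))+(z+x))*(x+(5+(1*8))))) -> (0*((((1*x)*(7+7))+(z+x))*(x+(5+(1*8)))))
Step 6: at root: (0*((((1*x)*(7+7))+(z+x))*(x+(5+(1*8))))) -> 0; overall: (0*((((1*x)*(7+7))+(z+x))*(x+(5+(1*8))))) -> 0
Fixed point: 0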